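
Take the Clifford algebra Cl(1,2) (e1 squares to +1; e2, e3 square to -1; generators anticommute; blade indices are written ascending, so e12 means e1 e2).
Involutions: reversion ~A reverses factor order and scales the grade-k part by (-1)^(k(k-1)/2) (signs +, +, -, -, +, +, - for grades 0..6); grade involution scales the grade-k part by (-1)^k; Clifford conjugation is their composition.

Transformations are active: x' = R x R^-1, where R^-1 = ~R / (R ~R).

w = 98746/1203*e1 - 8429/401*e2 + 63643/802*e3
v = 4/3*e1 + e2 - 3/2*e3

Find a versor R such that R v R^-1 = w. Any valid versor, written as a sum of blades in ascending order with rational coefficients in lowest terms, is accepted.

Here q(v) = q(w) = -53/36; the classical choice R = v + w = 33450/401*e1 - 8028/401*e2 + 31220/401*e3 then realises v -> w under the sandwich.
Answer: 33450/401*e1 - 8028/401*e2 + 31220/401*e3


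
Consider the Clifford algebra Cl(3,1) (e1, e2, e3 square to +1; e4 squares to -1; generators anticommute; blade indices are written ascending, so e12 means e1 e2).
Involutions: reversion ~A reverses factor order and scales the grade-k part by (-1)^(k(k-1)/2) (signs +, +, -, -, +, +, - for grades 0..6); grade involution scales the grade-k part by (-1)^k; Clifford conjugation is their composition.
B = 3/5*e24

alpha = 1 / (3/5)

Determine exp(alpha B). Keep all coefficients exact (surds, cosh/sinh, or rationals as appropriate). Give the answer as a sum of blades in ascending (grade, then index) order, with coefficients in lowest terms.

B^2 = (3/5)^2*(e24)^2 = 9/25*(+1) = 9/25 (a basis 2-blade squares to minus the product of its generators' squares).
B^2 = 9/25 — hyperbolic case — the even/odd split gives cosh and sinh: l = 3/5, alpha*l = 1, so exp(alpha B) = cosh(1) + (sinh(1)/(3/5))*B = cosh(1) + (5*sinh(1)/3)*B.
Answer: cosh(1) + sinh(1)*e24


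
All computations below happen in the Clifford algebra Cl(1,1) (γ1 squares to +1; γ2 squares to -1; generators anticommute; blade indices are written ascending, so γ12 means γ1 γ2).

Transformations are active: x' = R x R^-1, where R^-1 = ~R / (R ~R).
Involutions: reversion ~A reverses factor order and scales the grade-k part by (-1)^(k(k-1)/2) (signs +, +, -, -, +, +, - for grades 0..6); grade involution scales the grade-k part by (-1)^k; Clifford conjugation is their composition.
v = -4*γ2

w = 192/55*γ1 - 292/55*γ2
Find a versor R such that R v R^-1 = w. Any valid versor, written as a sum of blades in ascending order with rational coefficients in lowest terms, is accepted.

Equal squares first: v^2 = w^2 = -16. Then v + w = 192/55*γ1 - 512/55*γ2 is a versor taking v to w, provided it is invertible.
Answer: 192/55*γ1 - 512/55*γ2


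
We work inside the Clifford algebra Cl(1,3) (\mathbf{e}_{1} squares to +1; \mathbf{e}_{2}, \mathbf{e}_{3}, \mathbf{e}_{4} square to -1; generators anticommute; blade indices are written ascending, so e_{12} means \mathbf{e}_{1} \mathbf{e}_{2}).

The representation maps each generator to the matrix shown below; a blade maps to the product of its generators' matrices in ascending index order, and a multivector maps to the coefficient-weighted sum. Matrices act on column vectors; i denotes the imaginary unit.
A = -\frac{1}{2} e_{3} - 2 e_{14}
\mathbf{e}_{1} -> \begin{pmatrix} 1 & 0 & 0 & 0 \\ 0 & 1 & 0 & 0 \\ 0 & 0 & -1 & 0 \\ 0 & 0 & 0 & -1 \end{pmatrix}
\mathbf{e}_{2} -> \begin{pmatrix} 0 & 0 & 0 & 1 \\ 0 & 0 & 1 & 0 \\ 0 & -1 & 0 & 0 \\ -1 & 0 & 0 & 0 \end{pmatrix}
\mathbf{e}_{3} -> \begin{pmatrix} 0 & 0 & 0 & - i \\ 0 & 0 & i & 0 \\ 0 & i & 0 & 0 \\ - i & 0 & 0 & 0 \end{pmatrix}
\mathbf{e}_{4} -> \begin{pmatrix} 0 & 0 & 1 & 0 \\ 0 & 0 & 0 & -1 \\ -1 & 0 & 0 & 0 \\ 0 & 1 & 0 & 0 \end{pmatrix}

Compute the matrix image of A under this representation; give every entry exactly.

Bivector images (products of the table entries): rho(e_{14}) = rho(\mathbf{e}_{1})rho(\mathbf{e}_{4}) = \begin{pmatrix} 0 & 0 & 1 & 0 \\ 0 & 0 & 0 & -1 \\ 1 & 0 & 0 & 0 \\ 0 & -1 & 0 & 0 \end{pmatrix}.
M = (-\frac{1}{2})*rho(e_{3}) + (-2)*rho(e_{14}), summed entrywise:
Answer: \begin{pmatrix} 0 & 0 & -2 & \frac{i}{2} \\ 0 & 0 & - \frac{i}{2} & 2 \\ -2 & - \frac{i}{2} & 0 & 0 \\ \frac{i}{2} & 2 & 0 & 0 \end{pmatrix}


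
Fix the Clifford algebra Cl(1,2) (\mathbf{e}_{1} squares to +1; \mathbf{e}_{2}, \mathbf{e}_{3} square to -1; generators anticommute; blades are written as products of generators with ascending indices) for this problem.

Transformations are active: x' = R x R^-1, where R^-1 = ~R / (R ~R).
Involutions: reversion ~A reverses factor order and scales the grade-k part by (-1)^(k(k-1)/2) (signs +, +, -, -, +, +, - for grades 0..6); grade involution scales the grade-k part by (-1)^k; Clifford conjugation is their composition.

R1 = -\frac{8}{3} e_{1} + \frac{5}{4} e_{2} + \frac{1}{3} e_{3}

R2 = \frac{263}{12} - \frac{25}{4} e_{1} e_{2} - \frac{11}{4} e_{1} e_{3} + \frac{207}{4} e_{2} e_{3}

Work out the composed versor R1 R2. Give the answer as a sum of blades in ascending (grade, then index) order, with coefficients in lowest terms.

Distribute over the terms of R1 (each basis-blade product reordered to ascending indices, repeated generators contracted through their squares):
(-\frac{8}{3} e_{1}) R2 = -\frac{526}{9} e_{1} + \frac{50}{3} e_{2} + \frac{22}{3} e_{3} - 138 e_{1} e_{2} e_{3}
(\frac{5}{4} e_{2}) R2 = -\frac{125}{16} e_{1} + \frac{1315}{48} e_{2} - \frac{1035}{16} e_{3} + \frac{55}{16} e_{1} e_{2} e_{3}
(\frac{1}{3} e_{3}) R2 = -\frac{11}{12} e_{1} + \frac{69}{4} e_{2} + \frac{263}{36} e_{3} - \frac{25}{12} e_{1} e_{2} e_{3}
Summing the partial products and collecting blades:
Answer: -\frac{9673}{144} e_{1} + \frac{981}{16} e_{2} - \frac{7207}{144} e_{3} - \frac{6559}{48} e_{1} e_{2} e_{3}


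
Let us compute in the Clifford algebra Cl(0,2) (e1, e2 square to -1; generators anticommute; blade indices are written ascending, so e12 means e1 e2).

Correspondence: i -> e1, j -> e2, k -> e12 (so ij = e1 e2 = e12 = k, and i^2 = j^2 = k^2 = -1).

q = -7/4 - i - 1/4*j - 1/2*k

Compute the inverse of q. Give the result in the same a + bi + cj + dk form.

In blades: q = -7/4 - e1 - 1/4*e2 - 1/2*e12.
With qbar = -7/4 + e1 + 1/4*e2 + 1/2*e12 (scalar fixed, mapped units negated), q qbar = 35/8 (the sum of squared coefficients), so q^-1 = qbar / (35/8) = -2/5 + 8/35*e1 + 2/35*e2 + 4/35*e12; translating back:
Answer: -2/5 + 8/35*i + 2/35*j + 4/35*k


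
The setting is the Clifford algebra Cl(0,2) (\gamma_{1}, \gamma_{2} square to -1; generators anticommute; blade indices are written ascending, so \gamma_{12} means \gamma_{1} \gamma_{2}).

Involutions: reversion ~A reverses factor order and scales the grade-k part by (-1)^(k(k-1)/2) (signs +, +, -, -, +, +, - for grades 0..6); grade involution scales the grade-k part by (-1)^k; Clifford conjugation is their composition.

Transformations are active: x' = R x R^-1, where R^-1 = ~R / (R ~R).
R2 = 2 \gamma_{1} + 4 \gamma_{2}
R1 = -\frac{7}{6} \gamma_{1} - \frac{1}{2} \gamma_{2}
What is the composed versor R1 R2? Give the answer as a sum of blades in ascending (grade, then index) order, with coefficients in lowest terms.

Distribute over the terms of R1 (each basis-blade product reordered to ascending indices, repeated generators contracted through their squares):
(-\frac{7}{6} \gamma_{1}) R2 = \frac{7}{3} - \frac{14}{3} \gamma_{12}
(-\frac{1}{2} \gamma_{2}) R2 = 2 + \gamma_{12}
Summing the partial products and collecting blades:
Answer: \frac{13}{3} - \frac{11}{3} \gamma_{12}


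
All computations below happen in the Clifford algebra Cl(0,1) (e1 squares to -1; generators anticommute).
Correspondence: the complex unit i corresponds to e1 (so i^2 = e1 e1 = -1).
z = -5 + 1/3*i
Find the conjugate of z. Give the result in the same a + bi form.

In blades: z = -5 + 1/3*e1.
Conjugation here is Clifford conjugation: the scalar is fixed and the grade-1 and grade-2 blades all flip sign, giving -5 - 1/3*e1; translating back:
Answer: -5 - 1/3*i


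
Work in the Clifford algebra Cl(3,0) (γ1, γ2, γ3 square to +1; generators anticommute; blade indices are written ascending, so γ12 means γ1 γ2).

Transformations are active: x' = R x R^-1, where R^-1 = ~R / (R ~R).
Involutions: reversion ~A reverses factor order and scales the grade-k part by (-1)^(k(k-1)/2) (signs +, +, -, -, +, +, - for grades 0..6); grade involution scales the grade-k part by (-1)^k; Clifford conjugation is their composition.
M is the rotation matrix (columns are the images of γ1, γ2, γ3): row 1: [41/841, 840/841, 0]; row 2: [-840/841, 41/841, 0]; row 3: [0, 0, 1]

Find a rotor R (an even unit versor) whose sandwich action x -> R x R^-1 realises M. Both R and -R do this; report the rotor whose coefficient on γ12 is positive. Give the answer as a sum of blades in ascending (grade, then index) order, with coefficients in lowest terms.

Method: write R = a + b12*γ12 + b13*γ13 + b23*γ23 with a^2 + b12^2 + b13^2 + b23^2 = 1 (so R^-1 = ~R). Expanding the columns R e_j ~R gives tr M = 4a^2 - 1 and, from the antisymmetric part, M21 - M12 = -4a*b12, M13 - M31 = 4a*b13, M32 - M23 = -4a*b23.
Here tr M = 923/841, so a^2 = (1 + tr M)/4 = 441/841 and a = ±21/29. Taking a = 21/29: M21 - M12 = -1680/841, M13 - M31 = 0, M32 - M23 = 0, giving b12 = 20/29, b13 = 0, b23 = 0, i.e. R = 21/29 + 20/29*γ12.
Its γ12 coefficient is already positive.
Answer: 21/29 + 20/29*γ12. Note: both R and -R realise this M (trace 923/841); the covering map identifies them, and the γ12-coefficient sign is the tie-breaker.


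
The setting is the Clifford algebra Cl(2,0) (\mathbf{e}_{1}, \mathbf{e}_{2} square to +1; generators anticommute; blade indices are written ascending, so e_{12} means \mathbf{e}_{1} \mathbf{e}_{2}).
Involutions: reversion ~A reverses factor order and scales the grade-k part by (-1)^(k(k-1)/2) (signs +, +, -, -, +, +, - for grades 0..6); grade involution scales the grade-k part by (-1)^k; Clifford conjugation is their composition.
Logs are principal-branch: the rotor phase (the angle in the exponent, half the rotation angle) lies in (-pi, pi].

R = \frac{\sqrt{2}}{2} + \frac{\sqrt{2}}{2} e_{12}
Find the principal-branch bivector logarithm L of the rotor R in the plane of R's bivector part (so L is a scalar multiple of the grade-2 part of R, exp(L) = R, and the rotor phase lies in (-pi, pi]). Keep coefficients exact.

The scalar part of R is \frac{\sqrt{2}}{2}, which pins the rotor phase on the principal branch; dividing the bivector part by the sine of that phase recovers the unit plane, and L is the phase times that plane.
Concretely: cos(phase) = \frac{\sqrt{2}}{2} gives phase = ±\frac{\pi}{4}, and since phase/sin(phase) is even the sign is immaterial: L = (phase/sin(phase)) * <R>_2 = (\frac{\sqrt{2} \pi}{4}) * <R>_2.
Answer: \frac{\pi}{4} e_{12}


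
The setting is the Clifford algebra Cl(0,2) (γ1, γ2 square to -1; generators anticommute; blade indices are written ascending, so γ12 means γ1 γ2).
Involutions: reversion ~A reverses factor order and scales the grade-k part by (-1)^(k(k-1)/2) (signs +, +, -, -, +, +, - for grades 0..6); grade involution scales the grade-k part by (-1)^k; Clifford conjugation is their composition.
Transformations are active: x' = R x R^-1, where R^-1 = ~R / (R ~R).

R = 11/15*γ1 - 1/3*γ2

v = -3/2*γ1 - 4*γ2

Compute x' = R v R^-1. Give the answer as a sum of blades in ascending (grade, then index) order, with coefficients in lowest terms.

~R = 11/15*γ1 - 1/3*γ2, and R ~R = -146/225, so R^-1 = ~R / (-146/225).
R v = -7/30 - 103/30*γ12
Answer: 148/73*γ1 + 549/146*γ2


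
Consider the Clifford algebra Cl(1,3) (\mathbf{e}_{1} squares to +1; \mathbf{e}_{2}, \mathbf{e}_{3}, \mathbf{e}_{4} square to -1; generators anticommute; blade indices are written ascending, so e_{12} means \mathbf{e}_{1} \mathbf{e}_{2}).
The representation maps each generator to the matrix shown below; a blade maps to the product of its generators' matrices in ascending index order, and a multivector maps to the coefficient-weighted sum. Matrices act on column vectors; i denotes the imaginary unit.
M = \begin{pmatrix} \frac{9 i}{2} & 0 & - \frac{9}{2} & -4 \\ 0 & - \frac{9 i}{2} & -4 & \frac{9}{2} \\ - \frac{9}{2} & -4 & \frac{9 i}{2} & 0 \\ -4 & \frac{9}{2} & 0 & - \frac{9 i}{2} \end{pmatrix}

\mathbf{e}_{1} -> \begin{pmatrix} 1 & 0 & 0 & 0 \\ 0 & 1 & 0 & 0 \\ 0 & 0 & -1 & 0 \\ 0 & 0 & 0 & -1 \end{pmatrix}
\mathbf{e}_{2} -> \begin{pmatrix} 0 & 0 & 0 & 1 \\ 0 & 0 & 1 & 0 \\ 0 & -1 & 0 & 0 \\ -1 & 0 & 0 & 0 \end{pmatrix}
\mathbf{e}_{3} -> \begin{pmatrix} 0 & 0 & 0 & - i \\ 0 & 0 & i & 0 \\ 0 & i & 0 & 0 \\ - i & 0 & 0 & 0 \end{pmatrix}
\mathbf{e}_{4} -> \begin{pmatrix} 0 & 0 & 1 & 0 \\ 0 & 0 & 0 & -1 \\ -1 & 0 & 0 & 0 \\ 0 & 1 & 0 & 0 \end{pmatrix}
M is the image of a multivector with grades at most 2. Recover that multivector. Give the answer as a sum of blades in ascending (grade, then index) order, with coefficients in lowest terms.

Method: the blade images are trace-orthogonal — tr(rho(e_A) rho(e_B)^-1) = 4 if A = B and 0 otherwise — and rho(e_A)^-1 = (e_A)^2 * rho(e_A) with (e_A)^2 = +1 or -1, so the coefficient of e_A in the preimage is (e_A)^2 * tr(M rho(e_A))/4.
Nonzero projections over blades of grade <= 2: e_{12}: (e_{12})^2 = +1, tr(M rho(e_{12})) = -16, coefficient -4; e_{14}: (e_{14})^2 = +1, tr(M rho(e_{14})) = -18, coefficient -\frac{9}{2}; e_{23}: (e_{23})^2 = -1, tr(M rho(e_{23})) = 18, coefficient -\frac{9}{2}. Every other blade of grade <= 2 projects to 0.
Answer: -4 e_{12} - \frac{9}{2} e_{14} - \frac{9}{2} e_{23}


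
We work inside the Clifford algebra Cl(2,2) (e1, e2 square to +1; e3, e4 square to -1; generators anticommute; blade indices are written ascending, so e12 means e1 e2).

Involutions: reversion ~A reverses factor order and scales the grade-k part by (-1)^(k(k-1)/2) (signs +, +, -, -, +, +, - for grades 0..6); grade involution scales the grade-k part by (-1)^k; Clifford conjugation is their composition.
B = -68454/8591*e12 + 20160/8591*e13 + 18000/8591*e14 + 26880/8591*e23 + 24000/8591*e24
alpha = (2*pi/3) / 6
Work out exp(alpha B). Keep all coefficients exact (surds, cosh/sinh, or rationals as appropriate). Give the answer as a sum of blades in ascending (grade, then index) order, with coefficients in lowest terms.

B^2 term by term: the squares give (-68454/8591)^2*(e12)^2 + (20160/8591)^2*(e13)^2 + (18000/8591)^2*(e14)^2 + (26880/8591)^2*(e23)^2 + (24000/8591)^2*(e24)^2 = 4685950116/73805281*(-1) + 406425600/73805281*(+1) + 324000000/73805281*(+1) + 722534400/73805281*(+1) + 576000000/73805281*(+1) = -36 (each basis 2-blade squares to minus the product of its generators' squares); cross terms between blades sharing an index anticommute and cancel; the commuting (index-disjoint) pairs give grade-4 terms 2*c*c'*(blade product), which cancel blade by blade — e1234: -967680000/73805281 + 967680000/73805281 = 0 — confirming B is simple. So B^2 = -36.
B^2 = -36 — since the square is negative, the closed form is circular: l = 6, alpha*l = 2*pi/3, so exp(alpha B) = cos(2*pi/3) + (sin(2*pi/3)/6)*B = -1/2 + (sqrt(3)/12)*B.
Answer: -1/2 - 11409*sqrt(3)/17182*e12 + 1680*sqrt(3)/8591*e13 + 1500*sqrt(3)/8591*e14 + 2240*sqrt(3)/8591*e23 + 2000*sqrt(3)/8591*e24


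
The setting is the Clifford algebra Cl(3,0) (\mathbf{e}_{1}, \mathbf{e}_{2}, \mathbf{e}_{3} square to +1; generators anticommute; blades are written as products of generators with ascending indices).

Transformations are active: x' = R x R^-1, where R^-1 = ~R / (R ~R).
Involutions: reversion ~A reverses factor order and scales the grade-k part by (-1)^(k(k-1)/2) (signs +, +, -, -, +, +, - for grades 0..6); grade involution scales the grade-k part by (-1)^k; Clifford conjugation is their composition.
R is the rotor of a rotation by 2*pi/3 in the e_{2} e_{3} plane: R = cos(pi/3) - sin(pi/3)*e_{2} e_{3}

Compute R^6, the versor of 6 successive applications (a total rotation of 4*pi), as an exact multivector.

Half-angle bookkeeping: 6 applications in e_{2} e_{3} add up to rotor phase 6*pi/3 = 2 \pi, so R^6 = cos(2 \pi) - sin(2 \pi)*e_{2} e_{3}.
cos(2 \pi) = 1 and sin(2 \pi) = 0, so R^6 = 1. The total rotation 4*pi is 2 full turns, so every vector returns to itself, yet the rotor is +1, back on the identity sheet (an even number of 2*pi turns).
Answer: 1


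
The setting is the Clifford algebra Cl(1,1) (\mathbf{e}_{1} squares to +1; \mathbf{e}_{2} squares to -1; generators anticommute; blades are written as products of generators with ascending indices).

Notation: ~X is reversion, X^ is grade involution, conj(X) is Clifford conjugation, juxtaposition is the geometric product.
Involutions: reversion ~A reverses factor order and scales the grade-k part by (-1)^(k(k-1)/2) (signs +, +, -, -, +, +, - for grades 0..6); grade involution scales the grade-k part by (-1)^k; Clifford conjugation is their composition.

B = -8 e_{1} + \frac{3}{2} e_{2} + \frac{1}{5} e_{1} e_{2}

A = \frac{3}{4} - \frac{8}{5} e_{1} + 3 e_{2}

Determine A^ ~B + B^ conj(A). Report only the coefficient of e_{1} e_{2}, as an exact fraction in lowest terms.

first term: -\frac{83}{10} - \frac{27}{5} e_{1} + \frac{161}{200} e_{2} - \frac{87}{4} e_{1} e_{2}
second term: \frac{83}{10} + \frac{33}{5} e_{1} - \frac{289}{200} e_{2} - \frac{429}{20} e_{1} e_{2}
Answer: -\frac{216}{5}


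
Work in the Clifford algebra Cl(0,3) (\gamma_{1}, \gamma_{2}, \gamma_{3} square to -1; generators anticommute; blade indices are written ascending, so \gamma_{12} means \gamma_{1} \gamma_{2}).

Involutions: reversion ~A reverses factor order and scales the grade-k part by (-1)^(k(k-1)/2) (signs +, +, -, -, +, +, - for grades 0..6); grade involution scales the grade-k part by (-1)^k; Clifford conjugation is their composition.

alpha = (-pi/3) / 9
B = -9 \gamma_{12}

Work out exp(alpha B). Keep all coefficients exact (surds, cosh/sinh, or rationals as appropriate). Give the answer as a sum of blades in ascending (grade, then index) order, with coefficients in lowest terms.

B^2 = (-9)^2*(\gamma_{12})^2 = 81*(-1) = -81 (a basis 2-blade squares to minus the product of its generators' squares).
B^2 = -81 — the series telescopes trigonometrically here: l = 9, alpha*l = - \frac{\pi}{3}, so exp(alpha B) = cos(- \frac{\pi}{3}) + (sin(- \frac{\pi}{3})/9)*B = \frac{1}{2} + (- \frac{\sqrt{3}}{18})*B.
Answer: \frac{1}{2} + \frac{\sqrt{3}}{2} \gamma_{12}


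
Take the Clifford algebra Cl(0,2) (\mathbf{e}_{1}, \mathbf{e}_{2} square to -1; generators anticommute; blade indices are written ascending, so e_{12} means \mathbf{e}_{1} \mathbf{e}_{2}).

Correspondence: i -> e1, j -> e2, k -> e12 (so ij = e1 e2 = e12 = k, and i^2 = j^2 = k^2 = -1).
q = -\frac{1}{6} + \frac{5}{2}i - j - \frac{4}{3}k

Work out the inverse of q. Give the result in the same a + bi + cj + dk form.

In blades: q = -\frac{1}{6} + \frac{5}{2} e_{1} - e_{2} - \frac{4}{3} e_{12}.
With qbar = -\frac{1}{6} - \frac{5}{2} e_{1} + e_{2} + \frac{4}{3} e_{12} (scalar fixed, mapped units negated), q qbar = \frac{163}{18} (the sum of squared coefficients), so q^-1 = qbar / (\frac{163}{18}) = -\frac{3}{163} - \frac{45}{163} e_{1} + \frac{18}{163} e_{2} + \frac{24}{163} e_{12}; translating back:
Answer: -\frac{3}{163} - \frac{45}{163}i + \frac{18}{163}j + \frac{24}{163}k


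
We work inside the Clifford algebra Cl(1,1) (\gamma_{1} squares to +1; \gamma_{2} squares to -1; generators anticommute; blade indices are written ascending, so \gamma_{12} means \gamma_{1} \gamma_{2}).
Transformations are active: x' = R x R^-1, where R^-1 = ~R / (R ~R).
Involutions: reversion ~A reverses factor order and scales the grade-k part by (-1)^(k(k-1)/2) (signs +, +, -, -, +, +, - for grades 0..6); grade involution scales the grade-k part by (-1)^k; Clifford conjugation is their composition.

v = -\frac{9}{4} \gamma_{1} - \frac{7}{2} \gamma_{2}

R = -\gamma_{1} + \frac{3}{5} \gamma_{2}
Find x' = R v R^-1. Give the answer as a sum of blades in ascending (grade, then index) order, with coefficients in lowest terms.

~R = -\gamma_{1} + \frac{3}{5} \gamma_{2}, and R ~R = \frac{16}{25}, so R^-1 = ~R / (\frac{16}{25}).
R v = \frac{87}{20} + \frac{97}{20} \gamma_{12}
Answer: -\frac{363}{32} \gamma_{1} + \frac{373}{32} \gamma_{2}


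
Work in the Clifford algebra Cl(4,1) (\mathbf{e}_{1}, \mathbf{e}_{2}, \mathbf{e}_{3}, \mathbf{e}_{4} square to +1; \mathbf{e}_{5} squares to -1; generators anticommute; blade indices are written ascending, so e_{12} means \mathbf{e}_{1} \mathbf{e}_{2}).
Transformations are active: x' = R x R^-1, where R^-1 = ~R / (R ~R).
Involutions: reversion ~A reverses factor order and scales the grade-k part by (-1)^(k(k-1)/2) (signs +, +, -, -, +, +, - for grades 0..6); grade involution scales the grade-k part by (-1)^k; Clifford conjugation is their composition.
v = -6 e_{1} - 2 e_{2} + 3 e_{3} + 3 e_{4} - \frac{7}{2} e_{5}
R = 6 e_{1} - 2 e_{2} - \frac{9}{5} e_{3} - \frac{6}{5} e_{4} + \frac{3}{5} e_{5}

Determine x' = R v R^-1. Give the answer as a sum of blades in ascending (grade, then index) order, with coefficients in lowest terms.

~R = 6 e_{1} - 2 e_{2} - \frac{9}{5} e_{3} - \frac{6}{5} e_{4} + \frac{3}{5} e_{5}, and R ~R = \frac{1108}{25}, so R^-1 = ~R / (\frac{1108}{25}).
R v = -\frac{389}{10} - 24 e_{12} + \frac{36}{5} e_{13} + \frac{54}{5} e_{14} - \frac{87}{5} e_{15} - \frac{48}{5} e_{23} - \frac{42}{5} e_{24} + \frac{41}{5} e_{25} - \frac{9}{5} e_{34} + \frac{9}{2} e_{35} + \frac{12}{5} e_{45}
Answer: -\frac{2511}{554} e_{1} + \frac{3053}{554} e_{2} + \frac{177}{1108} e_{3} - \frac{495}{554} e_{4} + \frac{2711}{1108} e_{5}


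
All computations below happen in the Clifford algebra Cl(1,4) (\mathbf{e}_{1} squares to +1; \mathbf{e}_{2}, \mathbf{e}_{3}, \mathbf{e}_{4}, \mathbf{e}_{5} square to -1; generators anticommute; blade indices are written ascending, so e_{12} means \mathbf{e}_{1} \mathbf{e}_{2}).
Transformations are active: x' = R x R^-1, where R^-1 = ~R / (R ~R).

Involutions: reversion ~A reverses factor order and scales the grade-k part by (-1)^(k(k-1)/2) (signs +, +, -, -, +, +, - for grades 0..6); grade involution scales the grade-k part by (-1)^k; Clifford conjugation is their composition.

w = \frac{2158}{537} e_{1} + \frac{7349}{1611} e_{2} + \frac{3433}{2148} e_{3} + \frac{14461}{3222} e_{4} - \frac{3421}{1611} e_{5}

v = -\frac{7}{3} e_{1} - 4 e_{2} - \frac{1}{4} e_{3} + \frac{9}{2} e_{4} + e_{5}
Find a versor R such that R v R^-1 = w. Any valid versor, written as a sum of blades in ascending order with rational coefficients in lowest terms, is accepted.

A norm check does it: q(v) = q(w) = -\frac{4589}{144}, hence R = v + w = \frac{905}{537} e_{1} + \frac{905}{1611} e_{2} + \frac{724}{537} e_{3} + \frac{14480}{1611} e_{4} - \frac{1810}{1611} e_{5} realises the map — parallel part kept, (v - w)/2 negated, v carried to w.
Answer: \frac{905}{537} e_{1} + \frac{905}{1611} e_{2} + \frac{724}{537} e_{3} + \frac{14480}{1611} e_{4} - \frac{1810}{1611} e_{5}


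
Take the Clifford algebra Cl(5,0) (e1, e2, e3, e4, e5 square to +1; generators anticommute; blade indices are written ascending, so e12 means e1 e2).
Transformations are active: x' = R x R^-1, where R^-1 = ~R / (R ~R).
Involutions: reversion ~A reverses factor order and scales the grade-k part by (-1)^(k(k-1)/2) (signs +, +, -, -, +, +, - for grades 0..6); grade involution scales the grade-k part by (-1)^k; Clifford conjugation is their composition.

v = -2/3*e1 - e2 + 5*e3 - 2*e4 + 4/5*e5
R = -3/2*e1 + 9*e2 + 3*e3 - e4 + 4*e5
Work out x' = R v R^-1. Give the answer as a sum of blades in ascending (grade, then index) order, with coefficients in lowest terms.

~R = -3/2*e1 + 9*e2 + 3*e3 - e4 + 4*e5, and R ~R = 437/4, so R^-1 = ~R / (437/4).
R v = 61/5 + 15/2*e12 - 11/2*e13 + 7/3*e14 + 22/15*e15 + 48*e23 - 19*e24 + 56/5*e25 - e34 - 88/5*e35 + 36/5*e45
Answer: 2174/6555*e1 + 6577/2185*e2 - 9461/2185*e3 + 3882/2185*e4 + 204/2185*e5


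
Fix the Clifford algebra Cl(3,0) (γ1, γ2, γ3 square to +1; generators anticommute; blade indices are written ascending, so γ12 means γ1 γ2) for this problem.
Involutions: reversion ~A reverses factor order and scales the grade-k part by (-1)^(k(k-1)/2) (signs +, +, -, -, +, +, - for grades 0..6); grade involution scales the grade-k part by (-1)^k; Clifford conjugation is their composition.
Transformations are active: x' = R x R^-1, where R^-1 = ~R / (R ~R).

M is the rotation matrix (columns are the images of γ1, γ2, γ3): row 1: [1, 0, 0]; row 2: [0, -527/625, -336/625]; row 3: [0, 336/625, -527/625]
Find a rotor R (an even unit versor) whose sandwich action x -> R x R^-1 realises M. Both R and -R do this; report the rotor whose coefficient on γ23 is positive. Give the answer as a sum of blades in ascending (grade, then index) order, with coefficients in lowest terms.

Method: write R = a + b12*γ12 + b13*γ13 + b23*γ23 with a^2 + b12^2 + b13^2 + b23^2 = 1 (so R^-1 = ~R). Expanding the columns R e_j ~R gives tr M = 4a^2 - 1 and, from the antisymmetric part, M21 - M12 = -4a*b12, M13 - M31 = 4a*b13, M32 - M23 = -4a*b23.
Here tr M = -429/625, so a^2 = (1 + tr M)/4 = 49/625 and a = ±7/25. Taking a = 7/25: M21 - M12 = 0, M13 - M31 = 0, M32 - M23 = 672/625, giving b12 = 0, b13 = 0, b23 = -24/25, i.e. R = 7/25 - 24/25*γ23.
Its γ23 coefficient is negative, so report the other preimage -R.
Answer: -7/25 + 24/25*γ23. Sheet selection: the two-to-one cover makes ±R indistinguishable at the matrix level (trace -429/625), so uniqueness comes from the required sign on γ23.


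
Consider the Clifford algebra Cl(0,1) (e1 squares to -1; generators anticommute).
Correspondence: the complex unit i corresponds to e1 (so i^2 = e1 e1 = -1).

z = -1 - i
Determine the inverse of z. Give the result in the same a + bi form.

In blades: z = -1 - e1.
With qbar = -1 + e1 (scalar fixed, mapped units negated), z qbar = 2 (the sum of squared coefficients), so z^-1 = qbar / (2) = -1/2 + 1/2*e1; translating back:
Answer: -1/2 + 1/2*i


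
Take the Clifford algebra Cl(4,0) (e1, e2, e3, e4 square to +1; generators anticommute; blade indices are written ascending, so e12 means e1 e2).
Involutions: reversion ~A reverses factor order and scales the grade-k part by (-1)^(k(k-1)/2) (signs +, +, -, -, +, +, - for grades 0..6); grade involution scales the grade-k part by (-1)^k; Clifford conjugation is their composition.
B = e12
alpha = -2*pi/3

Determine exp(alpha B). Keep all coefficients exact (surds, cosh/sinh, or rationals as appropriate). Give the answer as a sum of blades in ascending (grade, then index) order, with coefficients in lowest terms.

B^2 = (1)^2*(e12)^2 = 1*(-1) = -1 (a basis 2-blade squares to minus the product of its generators' squares).
B^2 = -1 — a negative square means the series sums to a rotation: l = 1, alpha*l = -2*pi/3, so exp(alpha B) = cos(-2*pi/3) + (sin(-2*pi/3)/1)*B = -1/2 + (-sqrt(3)/2)*B.
Answer: -1/2 - sqrt(3)/2*e12


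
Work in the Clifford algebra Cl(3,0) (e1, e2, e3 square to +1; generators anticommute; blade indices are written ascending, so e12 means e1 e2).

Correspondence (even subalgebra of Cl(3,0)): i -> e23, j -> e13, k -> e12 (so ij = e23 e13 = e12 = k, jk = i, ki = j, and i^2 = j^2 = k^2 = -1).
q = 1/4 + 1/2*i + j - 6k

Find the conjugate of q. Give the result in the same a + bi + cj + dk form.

In blades: q = 1/4 - 6*e12 + e13 + 1/2*e23.
Quaternion conjugation is reversion on the even subalgebra: the scalar is fixed and every grade-2 blade flips sign, giving 1/4 + 6*e12 - e13 - 1/2*e23; translating back:
Answer: 1/4 - 1/2*i - j + 6k


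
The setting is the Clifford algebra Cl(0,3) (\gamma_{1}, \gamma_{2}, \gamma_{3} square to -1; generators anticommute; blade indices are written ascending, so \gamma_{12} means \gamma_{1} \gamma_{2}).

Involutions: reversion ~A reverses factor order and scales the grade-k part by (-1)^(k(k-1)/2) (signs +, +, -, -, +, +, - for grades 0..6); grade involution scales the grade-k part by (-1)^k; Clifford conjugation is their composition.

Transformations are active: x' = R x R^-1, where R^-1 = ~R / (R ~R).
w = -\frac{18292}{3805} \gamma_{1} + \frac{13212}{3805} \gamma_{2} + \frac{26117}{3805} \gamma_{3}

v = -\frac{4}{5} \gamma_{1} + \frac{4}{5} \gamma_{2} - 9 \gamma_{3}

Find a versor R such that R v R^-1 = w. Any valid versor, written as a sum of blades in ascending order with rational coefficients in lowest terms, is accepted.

Reasoning: v^2 = w^2 = -\frac{2057}{25} since conjugation preserves the quadratic form; R = v + w = -\frac{21336}{3805} \gamma_{1} + \frac{16256}{3805} \gamma_{2} - \frac{8128}{3805} \gamma_{3} is then valid when invertible, keeping its own part and reversing (v - w)/2.
Answer: -\frac{21336}{3805} \gamma_{1} + \frac{16256}{3805} \gamma_{2} - \frac{8128}{3805} \gamma_{3}


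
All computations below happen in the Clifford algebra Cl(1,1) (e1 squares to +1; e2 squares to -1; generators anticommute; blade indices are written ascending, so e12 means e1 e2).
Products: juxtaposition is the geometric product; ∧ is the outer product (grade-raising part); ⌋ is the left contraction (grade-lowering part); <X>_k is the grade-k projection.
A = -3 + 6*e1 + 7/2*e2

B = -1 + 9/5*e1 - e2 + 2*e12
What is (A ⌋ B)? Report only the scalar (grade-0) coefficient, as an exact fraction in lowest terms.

step 1: 173/10 + 8/5*e1 + 15*e2 - 6*e12
Answer: 173/10


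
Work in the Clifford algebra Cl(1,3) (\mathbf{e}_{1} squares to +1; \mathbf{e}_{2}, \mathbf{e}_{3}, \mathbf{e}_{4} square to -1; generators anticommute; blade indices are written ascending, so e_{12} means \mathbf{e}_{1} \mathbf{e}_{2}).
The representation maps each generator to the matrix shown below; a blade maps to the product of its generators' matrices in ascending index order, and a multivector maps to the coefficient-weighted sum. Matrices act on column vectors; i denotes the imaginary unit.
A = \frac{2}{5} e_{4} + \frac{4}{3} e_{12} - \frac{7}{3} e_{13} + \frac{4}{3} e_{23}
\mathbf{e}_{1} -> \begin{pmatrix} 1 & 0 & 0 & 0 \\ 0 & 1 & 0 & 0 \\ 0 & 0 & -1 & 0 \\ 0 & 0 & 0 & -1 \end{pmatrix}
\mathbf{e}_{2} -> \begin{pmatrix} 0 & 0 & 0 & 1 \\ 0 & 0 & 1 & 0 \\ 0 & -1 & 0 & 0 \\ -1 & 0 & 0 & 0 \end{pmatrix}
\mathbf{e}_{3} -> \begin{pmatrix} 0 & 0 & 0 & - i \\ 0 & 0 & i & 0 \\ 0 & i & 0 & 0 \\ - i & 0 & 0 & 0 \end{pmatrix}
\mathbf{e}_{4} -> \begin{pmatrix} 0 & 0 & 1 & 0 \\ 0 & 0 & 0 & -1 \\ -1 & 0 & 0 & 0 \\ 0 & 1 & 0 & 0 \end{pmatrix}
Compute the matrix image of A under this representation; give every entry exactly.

Bivector images (products of the table entries): rho(e_{12}) = rho(\mathbf{e}_{1})rho(\mathbf{e}_{2}) = \begin{pmatrix} 0 & 0 & 0 & 1 \\ 0 & 0 & 1 & 0 \\ 0 & 1 & 0 & 0 \\ 1 & 0 & 0 & 0 \end{pmatrix}; rho(e_{13}) = rho(\mathbf{e}_{1})rho(\mathbf{e}_{3}) = \begin{pmatrix} 0 & 0 & 0 & - i \\ 0 & 0 & i & 0 \\ 0 & - i & 0 & 0 \\ i & 0 & 0 & 0 \end{pmatrix}; rho(e_{23}) = rho(\mathbf{e}_{2})rho(\mathbf{e}_{3}) = \begin{pmatrix} - i & 0 & 0 & 0 \\ 0 & i & 0 & 0 \\ 0 & 0 & - i & 0 \\ 0 & 0 & 0 & i \end{pmatrix}.
M = (\frac{2}{5})*rho(e_{4}) + (\frac{4}{3})*rho(e_{12}) + (-\frac{7}{3})*rho(e_{13}) + (\frac{4}{3})*rho(e_{23}), summed entrywise:
Answer: \begin{pmatrix} - \frac{4 i}{3} & 0 & \frac{2}{5} & \frac{4}{3} + \frac{7 i}{3} \\ 0 & \frac{4 i}{3} & \frac{4}{3} - \frac{7 i}{3} & - \frac{2}{5} \\ - \frac{2}{5} & \frac{4}{3} + \frac{7 i}{3} & - \frac{4 i}{3} & 0 \\ \frac{4}{3} - \frac{7 i}{3} & \frac{2}{5} & 0 & \frac{4 i}{3} \end{pmatrix}


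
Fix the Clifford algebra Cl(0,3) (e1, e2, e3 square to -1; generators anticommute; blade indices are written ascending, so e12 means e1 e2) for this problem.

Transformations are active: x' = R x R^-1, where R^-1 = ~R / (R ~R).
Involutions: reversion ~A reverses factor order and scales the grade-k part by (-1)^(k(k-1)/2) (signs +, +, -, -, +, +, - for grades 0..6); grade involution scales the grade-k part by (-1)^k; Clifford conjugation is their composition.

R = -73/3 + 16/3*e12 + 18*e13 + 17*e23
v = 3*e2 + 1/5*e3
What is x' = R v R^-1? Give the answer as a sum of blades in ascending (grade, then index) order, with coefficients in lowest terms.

~R = -73/3 - 16/3*e12 - 18*e13 - 17*e23, and R ~R = 11102/9, so R^-1 = ~R / (11102/9).
R v = -98/5*e1 - 382/5*e2 + 692/15*e3 - 794/15*e123
Answer: -24/35*e1 + 43269/27755*e2 - 68771/27755*e3


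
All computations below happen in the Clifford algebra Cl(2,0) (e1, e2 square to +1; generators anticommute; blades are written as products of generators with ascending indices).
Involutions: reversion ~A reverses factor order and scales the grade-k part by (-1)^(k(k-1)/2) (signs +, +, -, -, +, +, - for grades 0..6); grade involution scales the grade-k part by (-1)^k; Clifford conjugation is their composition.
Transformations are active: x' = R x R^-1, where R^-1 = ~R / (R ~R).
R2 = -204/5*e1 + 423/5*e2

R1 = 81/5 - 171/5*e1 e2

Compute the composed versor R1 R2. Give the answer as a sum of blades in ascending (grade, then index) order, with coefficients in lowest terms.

Distribute over the terms of R1 (each basis-blade product reordered to ascending indices, repeated generators contracted through their squares):
(81/5) R2 = -16524/25*e1 + 34263/25*e2
(-171/5*e1 e2) R2 = -72333/25*e1 - 34884/25*e2
Summing the partial products and collecting blades:
Answer: -88857/25*e1 - 621/25*e2


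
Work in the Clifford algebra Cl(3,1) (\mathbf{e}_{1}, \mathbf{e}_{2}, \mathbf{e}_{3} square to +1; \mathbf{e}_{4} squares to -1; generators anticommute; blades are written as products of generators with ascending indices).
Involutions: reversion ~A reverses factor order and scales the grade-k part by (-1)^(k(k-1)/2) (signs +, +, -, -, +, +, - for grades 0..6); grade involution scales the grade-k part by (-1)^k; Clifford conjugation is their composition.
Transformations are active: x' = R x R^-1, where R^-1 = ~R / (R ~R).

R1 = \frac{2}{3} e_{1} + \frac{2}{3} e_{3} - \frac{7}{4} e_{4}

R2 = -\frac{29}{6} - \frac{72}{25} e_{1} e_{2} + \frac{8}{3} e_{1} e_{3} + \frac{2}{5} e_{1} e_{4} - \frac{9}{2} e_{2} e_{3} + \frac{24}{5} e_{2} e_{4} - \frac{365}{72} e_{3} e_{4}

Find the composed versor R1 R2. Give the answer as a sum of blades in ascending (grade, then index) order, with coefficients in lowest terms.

Distribute over the terms of R1 (each basis-blade product reordered to ascending indices, repeated generators contracted through their squares):
(\frac{2}{3} e_{1}) R2 = -\frac{29}{9} e_{1} - \frac{48}{25} e_{2} + \frac{16}{9} e_{3} + \frac{4}{15} e_{4} - 3 e_{1} e_{2} e_{3} + \frac{16}{5} e_{1} e_{2} e_{4} - \frac{365}{108} e_{1} e_{3} e_{4}
(\frac{2}{3} e_{3}) R2 = -\frac{16}{9} e_{1} + 3 e_{2} - \frac{29}{9} e_{3} - \frac{365}{108} e_{4} - \frac{48}{25} e_{1} e_{2} e_{3} - \frac{4}{15} e_{1} e_{3} e_{4} - \frac{16}{5} e_{2} e_{3} e_{4}
(-\frac{7}{4} e_{4}) R2 = -\frac{7}{10} e_{1} - \frac{42}{5} e_{2} + \frac{2555}{288} e_{3} + \frac{203}{24} e_{4} + \frac{126}{25} e_{1} e_{2} e_{4} - \frac{14}{3} e_{1} e_{3} e_{4} + \frac{63}{8} e_{2} e_{3} e_{4}
Summing the partial products and collecting blades:
Answer: -\frac{57}{10} e_{1} - \frac{183}{25} e_{2} + \frac{713}{96} e_{3} + \frac{5773}{1080} e_{4} - \frac{123}{25} e_{1} e_{2} e_{3} + \frac{206}{25} e_{1} e_{2} e_{4} - \frac{4489}{540} e_{1} e_{3} e_{4} + \frac{187}{40} e_{2} e_{3} e_{4}


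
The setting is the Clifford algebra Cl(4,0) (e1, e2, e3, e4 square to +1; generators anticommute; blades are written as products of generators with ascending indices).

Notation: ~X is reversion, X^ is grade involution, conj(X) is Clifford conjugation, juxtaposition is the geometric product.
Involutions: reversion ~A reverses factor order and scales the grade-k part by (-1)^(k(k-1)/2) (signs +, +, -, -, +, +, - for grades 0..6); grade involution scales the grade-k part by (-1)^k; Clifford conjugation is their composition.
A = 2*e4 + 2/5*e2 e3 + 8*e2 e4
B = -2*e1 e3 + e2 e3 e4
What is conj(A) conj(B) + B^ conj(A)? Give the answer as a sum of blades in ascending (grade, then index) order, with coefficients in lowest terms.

first term: -8*e3 + 2/5*e4 - 4/5*e1 e2 - 2*e2 e3 - 4*e1 e3 e4 + 16*e1 e2 e3 e4
second term: 8*e3 - 2/5*e4 - 4/5*e1 e2 + 2*e2 e3 + 4*e1 e3 e4 - 16*e1 e2 e3 e4
Answer: -8/5*e1 e2


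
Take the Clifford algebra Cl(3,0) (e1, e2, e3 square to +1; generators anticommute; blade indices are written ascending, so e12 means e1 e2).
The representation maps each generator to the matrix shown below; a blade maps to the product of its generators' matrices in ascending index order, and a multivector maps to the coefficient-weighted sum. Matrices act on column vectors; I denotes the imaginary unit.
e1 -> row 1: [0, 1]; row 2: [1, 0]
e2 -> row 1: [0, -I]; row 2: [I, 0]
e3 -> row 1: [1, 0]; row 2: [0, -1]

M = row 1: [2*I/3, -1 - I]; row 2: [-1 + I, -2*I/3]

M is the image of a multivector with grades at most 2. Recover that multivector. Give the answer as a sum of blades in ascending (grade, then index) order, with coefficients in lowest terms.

Method: 1, rho(e1), rho(e2), rho(e3) form a trace-orthogonal basis of the 2x2 complex matrices (tr(X Y) = 2 if X = Y, else 0), so M = m0*1 + m1*rho(e1) + m2*rho(e2) + m3*rho(e3) with m0 = tr(M)/2 = 0, m1 = tr(M rho(e1))/2 = -1, m2 = tr(M rho(e2))/2 = 1, m3 = tr(M rho(e3))/2 = 2*I/3.
Multiplying table entries, the bivector images are rho(e12) = I*rho(e3), rho(e13) = -I*rho(e2), rho(e23) = I*rho(e1); with real blade coefficients the real parts of m0..m3 are the coefficients of 1, e1, e2, e3 and the imaginary parts give the bivectors (e23: Im m1, e13: -Im m2, e12: Im m3).
Answer: -e1 + e2 + 2/3*e12


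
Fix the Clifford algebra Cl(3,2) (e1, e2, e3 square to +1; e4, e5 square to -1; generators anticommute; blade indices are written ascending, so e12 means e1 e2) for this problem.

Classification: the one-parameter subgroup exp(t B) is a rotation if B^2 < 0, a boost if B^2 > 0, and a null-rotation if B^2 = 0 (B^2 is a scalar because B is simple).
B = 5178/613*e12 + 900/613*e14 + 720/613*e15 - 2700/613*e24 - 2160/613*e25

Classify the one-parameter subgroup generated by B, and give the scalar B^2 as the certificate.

B^2 term by term: the squares give (5178/613)^2*(e12)^2 + (900/613)^2*(e14)^2 + (720/613)^2*(e15)^2 + (-2700/613)^2*(e24)^2 + (-2160/613)^2*(e25)^2 = 26811684/375769*(-1) + 810000/375769*(+1) + 518400/375769*(+1) + 7290000/375769*(+1) + 4665600/375769*(+1) = -36 (each basis 2-blade squares to minus the product of its generators' squares); cross terms between blades sharing an index anticommute and cancel; the commuting (index-disjoint) pairs give grade-4 terms 2*c*c'*(blade product), which cancel blade by blade — e1245: 3888000/375769 - 3888000/375769 = 0 — confirming B is simple. So B^2 = -36.
Answer: rotation, certificate B^2 = -36. Check the certificate: B^2 = -36, and that sign is decisive whatever form B takes.


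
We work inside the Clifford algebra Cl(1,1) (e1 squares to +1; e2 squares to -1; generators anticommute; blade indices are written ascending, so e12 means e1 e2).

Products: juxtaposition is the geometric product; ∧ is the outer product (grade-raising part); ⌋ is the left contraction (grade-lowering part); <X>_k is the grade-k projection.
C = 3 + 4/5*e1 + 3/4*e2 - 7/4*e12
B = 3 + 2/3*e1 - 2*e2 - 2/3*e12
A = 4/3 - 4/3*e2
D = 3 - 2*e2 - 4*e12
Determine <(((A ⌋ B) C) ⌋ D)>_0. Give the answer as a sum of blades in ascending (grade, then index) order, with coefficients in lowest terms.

step 1: 4/3 + 16/9*e1 - 8/3*e2 - 8/9*e12
step 2: 404/45 + 176/15*e1 - 47/5*e2 - 23/15*e12
step 3: 214/15 + 188/5*e1 - 584/9*e2 - 1616/45*e12
step 4: 214/15
Answer: 214/15


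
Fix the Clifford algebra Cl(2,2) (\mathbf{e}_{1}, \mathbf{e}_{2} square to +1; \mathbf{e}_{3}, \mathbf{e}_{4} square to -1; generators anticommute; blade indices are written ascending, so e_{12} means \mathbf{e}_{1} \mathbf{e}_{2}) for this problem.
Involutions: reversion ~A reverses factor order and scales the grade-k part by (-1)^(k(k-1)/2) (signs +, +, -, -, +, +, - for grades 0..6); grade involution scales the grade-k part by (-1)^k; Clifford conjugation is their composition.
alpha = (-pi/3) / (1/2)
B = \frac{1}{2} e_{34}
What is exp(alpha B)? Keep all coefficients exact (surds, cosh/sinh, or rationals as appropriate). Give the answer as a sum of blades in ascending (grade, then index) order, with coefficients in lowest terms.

B^2 = (\frac{1}{2})^2*(e_{34})^2 = \frac{1}{4}*(-1) = -\frac{1}{4} (a basis 2-blade squares to minus the product of its generators' squares).
B^2 = -\frac{1}{4} — circular case — the even/odd split gives cos and sin: l = \frac{1}{2}, alpha*l = - \frac{\pi}{3}, so exp(alpha B) = cos(- \frac{\pi}{3}) + (sin(- \frac{\pi}{3})/(\frac{1}{2}))*B = \frac{1}{2} + (- \sqrt{3})*B.
Answer: \frac{1}{2} - \frac{\sqrt{3}}{2} e_{34}
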